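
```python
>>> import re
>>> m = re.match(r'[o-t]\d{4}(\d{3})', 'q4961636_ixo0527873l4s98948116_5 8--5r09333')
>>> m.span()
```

(0, 8)

`re.match` won't scan ahead — the pattern has to work from the very first character.
The match spans [0:8] → 'q4961636'.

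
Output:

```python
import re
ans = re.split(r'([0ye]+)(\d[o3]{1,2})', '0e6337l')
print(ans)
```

['', '0e', '633', '7l']

Pattern: one or more of one of [0ye] (captured); then a digit, then 1 to 2 of one of [o3] (captured).
Matches to split on: at [0:5] → '0e633'.
With a capturing group present, the delimiter's captured portion is kept in the result list.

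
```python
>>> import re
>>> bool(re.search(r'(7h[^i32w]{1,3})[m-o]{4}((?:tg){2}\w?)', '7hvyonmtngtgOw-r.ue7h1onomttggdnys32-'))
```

This matches the literal '7h', then 1 to 3 of any character except [i32w] (captured); then exactly 4 of a character in [m-o]; then the literal 'tg' repeated 2 times, then optionally a word character (captured).
`re.search` scans for the first position where the pattern succeeds.
Here no position works, so the call returns None, and `bool(None)` is False.

False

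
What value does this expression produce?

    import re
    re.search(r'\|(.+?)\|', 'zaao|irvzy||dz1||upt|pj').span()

The match spans [4:11] → '|irvzy|'.

(4, 11)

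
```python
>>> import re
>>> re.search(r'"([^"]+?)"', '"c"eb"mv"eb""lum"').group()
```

'"c"'

`search` walks the string left to right and returns the first match it finds.
The match spans [0:3] → '"c"'.
Captured: group 1 = 'c'.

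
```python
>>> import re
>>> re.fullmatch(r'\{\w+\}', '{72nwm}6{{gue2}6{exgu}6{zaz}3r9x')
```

None

`re.fullmatch` requires the pattern to consume the entire string.
Here the pattern can't cover the whole string, so the call returns None.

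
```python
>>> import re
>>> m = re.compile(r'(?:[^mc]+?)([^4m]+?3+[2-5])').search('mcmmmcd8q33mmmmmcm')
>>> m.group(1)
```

'8q33'

The pattern matches one or more of any character except [mc] (lazy) (non-capturing group); then one or more of any character except [4m] (lazy), then one or more of a literal '3', then a character in [2-5] (captured).
A `+?`/`*?`/`{m,n}?` starts at its minimum and grows only as far as needed for what follows to match.
`re.search` tries every starting position until one works.
The match spans [6:11] → 'd8q33'.
Captured: group 1 = '8q33'.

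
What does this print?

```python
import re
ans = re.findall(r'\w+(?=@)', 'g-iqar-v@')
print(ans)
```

Lookahead/lookbehind check context without consuming it, so the matched span excludes the asserted characters.
Matches: at [7:8] → 'v'.
Since nothing is captured, `findall` lists the 1 matched substring directly.

['v']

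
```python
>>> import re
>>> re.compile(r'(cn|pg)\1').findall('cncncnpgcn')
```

['cn']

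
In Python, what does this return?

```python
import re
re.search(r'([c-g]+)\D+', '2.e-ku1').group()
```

The pattern matches one or more of a character in [c-g] (captured); then one or more of a non-digit.
`re.search` scans for the first position where the pattern succeeds.
The match spans [2:6] → 'e-ku'.
Captured: group 1 = 'e'.

'e-ku'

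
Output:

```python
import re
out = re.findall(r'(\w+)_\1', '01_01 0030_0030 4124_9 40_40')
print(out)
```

['01', '0030', '40']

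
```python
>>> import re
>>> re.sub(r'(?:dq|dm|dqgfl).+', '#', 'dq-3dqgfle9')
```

`sub` substitutes '#' at each match site.

'#'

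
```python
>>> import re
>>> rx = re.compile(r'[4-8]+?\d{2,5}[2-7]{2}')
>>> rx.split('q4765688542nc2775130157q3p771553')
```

['q', '', 'nc2', 'q3p', '']

The pattern matches one or more of a character in [4-8] (lazy); then 2 to 5 of a digit; then exactly 2 of a character in [2-7].
A `+?`/`*?`/`{m,n}?` starts at its minimum and grows only as far as needed for what follows to match.
Matches to split on: at [1:6] → '47656'; at [6:11] → '88542'; at [14:23] → '775130157'; at [26:32] → '771553'.
`split` removes every match and returns the 5 fragments in between.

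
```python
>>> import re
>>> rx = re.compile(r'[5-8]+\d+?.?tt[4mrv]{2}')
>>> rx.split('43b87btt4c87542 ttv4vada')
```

['43b87btt4c', 'vada']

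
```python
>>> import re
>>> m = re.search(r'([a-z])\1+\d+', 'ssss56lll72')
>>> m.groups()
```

`\1` is not a pattern — it's the concrete string captured by group 1, re-applied verbatim.
Unlike `match`, `search` isn't anchored — it looks for the pattern anywhere in the string.
The match spans [0:6] → 'ssss56'.
Captured: group 1 = 's'.

('s',)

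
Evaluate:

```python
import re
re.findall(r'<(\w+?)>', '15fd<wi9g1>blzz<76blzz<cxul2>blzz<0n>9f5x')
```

['wi9g1', 'cxul2', '0n']

Matches: at [4:11] match '<wi9g1>', group 1 = 'wi9g1'; at [22:29] match '<cxul2>', group 1 = 'cxul2'; at [33:37] match '<0n>', group 1 = '0n'.
One capturing group, so `findall` returns just the captured substring from each match — 3 in all.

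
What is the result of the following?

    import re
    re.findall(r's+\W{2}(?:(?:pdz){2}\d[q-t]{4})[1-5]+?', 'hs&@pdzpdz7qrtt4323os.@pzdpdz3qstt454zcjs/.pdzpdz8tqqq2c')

['s&@pdzpdz7qrtt4', 's/.pdzpdz8tqqq2']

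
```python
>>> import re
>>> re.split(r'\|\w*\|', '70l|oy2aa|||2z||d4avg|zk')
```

Matches to split on: at [3:10] → '|oy2aa|'; at [10:12] → '||'; at [14:16] → '||'.
The string is cut at each match, leaving 4 pieces.

['70l', '', '2z', 'd4avg|zk']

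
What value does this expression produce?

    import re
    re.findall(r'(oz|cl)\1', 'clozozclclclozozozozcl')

['oz', 'cl', 'oz', 'oz']

After group 1 captures some text, `\1` only succeeds where that same text appears again.
Matches: at [2:6] match 'ozoz', group 1 = 'oz'; at [6:10] match 'clcl', group 1 = 'cl'; at [12:16] match 'ozoz', group 1 = 'oz'; at [16:20] match 'ozoz', group 1 = 'oz'.
Because there's exactly one group, `findall` drops the full match and keeps group 1 from each hit.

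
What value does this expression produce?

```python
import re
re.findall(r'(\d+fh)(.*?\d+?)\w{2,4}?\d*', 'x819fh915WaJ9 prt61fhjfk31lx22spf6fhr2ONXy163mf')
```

[('819fh', '9'), ('61fh', 'jfk3'), ('6fh', 'r2')]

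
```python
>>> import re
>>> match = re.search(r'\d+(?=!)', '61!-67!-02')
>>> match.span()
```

Because the assertion is zero-width, the text it checks is not consumed and won't appear in the result.
Unlike `match`, `search` isn't anchored — it looks for the pattern anywhere in the string.
The match spans [0:2] → '61'.

(0, 2)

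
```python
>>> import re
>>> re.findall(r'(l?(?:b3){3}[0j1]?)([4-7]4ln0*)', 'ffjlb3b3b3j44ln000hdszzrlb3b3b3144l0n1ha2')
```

[('lb3b3b3j', '44ln000')]

This matches optionally the literal 'l', then the literal 'b3' repeated 3 times, then optionally one of [0j1] (captured); then a character in [4-7], then the literal '4ln', then zero or more of the literal '0' (captured).
Matches: at [3:18] match 'lb3b3b3j44ln000', groups = ('lb3b3b3j', '44ln000').
2 groups means the one result is a tuple of 2 captured strings — 1 here.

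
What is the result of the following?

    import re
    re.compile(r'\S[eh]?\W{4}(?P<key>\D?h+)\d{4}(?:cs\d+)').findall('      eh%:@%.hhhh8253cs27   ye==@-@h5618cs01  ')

This matches a non-whitespace character, then optionally one of [eh], then exactly 4 of a non-word character; then optionally a non-digit, then one or more of a literal 'h' (captured as 'key'); then exactly 4 of a digit; then the literal 'cs', then one or more of a digit (non-capturing group).
`findall` collects group 1 from each match (2 total).

['.hhhh', '@h']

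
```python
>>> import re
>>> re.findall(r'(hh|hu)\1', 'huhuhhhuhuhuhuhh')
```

A backreference is literal: `\1` must see the identical characters the first group matched.
Because there's exactly one group, `findall` drops the full match and keeps group 1 from each hit.

['hu', 'hu', 'hu']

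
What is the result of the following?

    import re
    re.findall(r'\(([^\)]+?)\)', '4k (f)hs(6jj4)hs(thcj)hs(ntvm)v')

['f', '6jj4', 'thcj', 'ntvm']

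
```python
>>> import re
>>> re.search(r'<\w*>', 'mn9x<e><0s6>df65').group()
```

The match spans [4:7] → '<e>'.

'<e>'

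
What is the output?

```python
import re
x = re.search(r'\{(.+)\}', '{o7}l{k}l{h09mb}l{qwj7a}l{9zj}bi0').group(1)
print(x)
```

`re.search` tries every starting position until one works.
The match spans [0:30] → '{o7}l{k}l{h09mb}l{qwj7a}l{9zj}'.
Captured: group 1 = 'o7}l{k}l{h09mb}l{qwj7a}l{9zj'.

o7}l{k}l{h09mb}l{qwj7a}l{9zj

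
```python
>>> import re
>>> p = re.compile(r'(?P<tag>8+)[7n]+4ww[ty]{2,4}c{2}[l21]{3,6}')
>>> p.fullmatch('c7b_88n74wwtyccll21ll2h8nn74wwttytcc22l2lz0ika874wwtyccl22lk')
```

None

The pattern matches one or more of a literal '8' (captured as 'tag'); then one or more of one of [7n], then the literal '4ww', then 2 to 4 of one of [ty]; then exactly 2 of a literal 'c', then 3 to 6 of one of [l21].
`fullmatch` succeeds only if the pattern covers the string from start to end.
Here there's no way to consume every character, so the call returns None.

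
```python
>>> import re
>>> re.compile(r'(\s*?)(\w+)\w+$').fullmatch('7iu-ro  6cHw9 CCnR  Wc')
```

None

This matches zero or more of whitespace (lazy) (captured); then one or more of a word character (captured); then one or more of a word character; then anchored at the end.
`re.fullmatch` requires the pattern to consume the entire string.
Here the string isn't matched end-to-end, so the call returns None.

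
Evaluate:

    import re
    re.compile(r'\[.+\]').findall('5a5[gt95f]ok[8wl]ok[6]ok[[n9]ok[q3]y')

With no groups in the pattern, `findall` gives back each whole match — 1 here.

['[gt95f]ok[8wl]ok[6]ok[[n9]ok[q3]']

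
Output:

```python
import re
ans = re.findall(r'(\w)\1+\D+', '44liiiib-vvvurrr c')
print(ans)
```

['4']

`\1` is not a pattern — it's the concrete string captured by group 1, re-applied verbatim.
One capturing group, so `findall` returns just the captured substring from the one match — 1 in all.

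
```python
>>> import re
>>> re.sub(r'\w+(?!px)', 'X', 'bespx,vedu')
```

'X,X'

Because the assertion is negative and zero-width, positions next to the forbidden text are skipped.
Matches: at [0:5] → 'bespx'; at [6:10] → 'vedu'.
Each match is replaced by 'X'.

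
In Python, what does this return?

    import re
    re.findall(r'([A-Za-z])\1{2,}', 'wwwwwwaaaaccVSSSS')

After group 1 captures some text, `\1` only succeeds where that same text appears again.
Scanning left to right: at [0:6] match 'wwwwww', group 1 = 'w'; at [6:10] match 'aaaa', group 1 = 'a'; at [13:17] match 'SSSS', group 1 = 'S'.
Because there's exactly one group, `findall` drops the full match and keeps group 1 from each hit.

['w', 'a', 'S']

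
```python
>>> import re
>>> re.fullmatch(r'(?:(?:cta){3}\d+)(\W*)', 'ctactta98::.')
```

None

`fullmatch` succeeds only if the pattern covers the string from start to end.
Here the pattern can't cover the whole string, so the call returns None.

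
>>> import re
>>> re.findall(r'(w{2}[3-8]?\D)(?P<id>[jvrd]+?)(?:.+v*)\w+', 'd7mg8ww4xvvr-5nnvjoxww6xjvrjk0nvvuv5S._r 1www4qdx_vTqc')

[('ww4x', 'v')]

The pattern matches exactly 2 of a literal 'w', then optionally a character in [3-8], then a non-digit (captured); then one or more of one of [jvrd] (lazy) (captured as 'id'); then one or more of any character, then zero or more of a literal 'v' (non-capturing group); then one or more of a word character.
Walking the string: at [5:54] match 'ww4xvvr-5nnvjoxww6xjvrjk0nvvuv5S._r 1www4qdx_vTqc', groups = ('ww4x', 'v').
`findall` packs the 2 group values into a tuple for every match.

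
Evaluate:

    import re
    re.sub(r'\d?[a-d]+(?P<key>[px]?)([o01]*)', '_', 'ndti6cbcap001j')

'n_ti_j'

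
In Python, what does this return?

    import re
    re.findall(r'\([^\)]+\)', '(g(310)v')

Walking the string: at [0:7] → '(g(310)'.
Since nothing is captured, `findall` lists the 1 matched substring directly.

['(g(310)']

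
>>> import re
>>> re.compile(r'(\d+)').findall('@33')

This matches one or more of a digit (captured).
With a single group, `findall` returns only what that group captured — 1 item.

['33']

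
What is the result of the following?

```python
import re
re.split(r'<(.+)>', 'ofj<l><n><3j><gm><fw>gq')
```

['ofj', 'l><n><3j><gm><fw', 'gq']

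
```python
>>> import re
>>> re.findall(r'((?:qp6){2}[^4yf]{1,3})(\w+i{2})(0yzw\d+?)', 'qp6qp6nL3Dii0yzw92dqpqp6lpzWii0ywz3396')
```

[('qp6qp6nL3', 'Dii', '0yzw9')]

This matches the literal 'qp6' repeated 2 times, then 1 to 3 of any character except [4yf] (captured); then one or more of a word character, then exactly 2 of a literal 'i' (captured); then the literal '0y', then the literal 'zw', then one or more of a digit (lazy) (captured).
The `?` after the quantifier makes it lazy — it takes as little as possible before letting the rest of the pattern try.
Scanning left to right: at [0:17] match 'qp6qp6nL3Dii0yzw9', groups = ('qp6qp6nL3', 'Dii', '0yzw9').
3 groups means the one result is a tuple of 3 captured strings — 1 here.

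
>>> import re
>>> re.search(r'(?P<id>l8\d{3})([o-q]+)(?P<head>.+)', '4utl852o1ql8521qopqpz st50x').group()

The match spans [10:27] → 'l8521qopqpz st50x'.

'l8521qopqpz st50x'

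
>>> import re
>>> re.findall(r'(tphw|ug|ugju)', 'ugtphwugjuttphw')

Alternation isn't longest-match — the leftmost alternative that fits at this position is chosen.
Walking the string: at [0:2] match 'ug', group 1 = 'ug'; at [2:6] match 'tphw', group 1 = 'tphw'; at [6:8] match 'ug', group 1 = 'ug'; at [11:15] match 'tphw', group 1 = 'tphw'.
Because there's exactly one group, `findall` drops the full match and keeps group 1 from each hit.

['ug', 'tphw', 'ug', 'tphw']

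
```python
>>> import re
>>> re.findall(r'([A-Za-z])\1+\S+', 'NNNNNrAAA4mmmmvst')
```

The backreference `\1` re-matches whatever the first group consumed, character for character.
Matches: at [0:17] match 'NNNNNrAAA4mmmmvst', group 1 = 'N'.
Because there's exactly one group, `findall` drops the full match and keeps group 1 from the one hit.

['N']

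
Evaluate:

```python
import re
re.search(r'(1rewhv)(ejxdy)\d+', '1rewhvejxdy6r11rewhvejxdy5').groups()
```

The match spans [0:12] → '1rewhvejxdy6'.
Captured: group 1 = '1rewhv', group 2 = 'ejxdy'.

('1rewhv', 'ejxdy')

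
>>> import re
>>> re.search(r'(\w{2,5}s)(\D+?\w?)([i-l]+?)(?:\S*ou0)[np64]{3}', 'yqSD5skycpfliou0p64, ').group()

'yqSD5skycpfliou0p64'

This matches 2 to 5 of a word character, then the literal 's' (captured); then one or more of a non-digit (lazy), then optionally a word character (captured); then one or more of a character in [i-l] (lazy) (captured); then zero or more of a non-whitespace character, then the literal 'ou0' (non-capturing group); then exactly 3 of one of [np64].
The match spans [0:19] → 'yqSD5skycpfliou0p64'.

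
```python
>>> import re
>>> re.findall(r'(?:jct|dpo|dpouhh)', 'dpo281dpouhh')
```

['dpo', 'dpo']

Branches in `(...|...)` are attempted left-to-right; the first branch that allows the whole pattern to succeed is taken.
Scanning left to right: at [0:3] → 'dpo'; at [6:9] → 'dpo'.
With no groups in the pattern, `findall` gives back each whole match — 2 here.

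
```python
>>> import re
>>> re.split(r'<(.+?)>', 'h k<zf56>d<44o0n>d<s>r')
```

['h k', 'zf56', 'd', '44o0n', 'd', 's', 'r']

With the lazy modifier that quantifier settles for the fewest repetitions that let the rest of the pattern succeed (the atoms after it are unaffected and can still be greedy).
Matches to split on: at [3:9] → '<zf56>'; at [10:17] → '<44o0n>'; at [18:21] → '<s>'.
The group in the pattern means `split` returns the separators' captures alongside the pieces.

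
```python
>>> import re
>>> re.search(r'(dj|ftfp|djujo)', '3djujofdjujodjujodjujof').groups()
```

The match spans [1:3] → 'dj'.
Captured: group 1 = 'dj'.

('dj',)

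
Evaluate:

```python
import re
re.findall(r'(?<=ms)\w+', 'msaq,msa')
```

Lookahead/lookbehind check context without consuming it, so the matched span excludes the asserted characters.
Since nothing is captured, `findall` lists the 2 matched substrings directly.

['aq', 'a']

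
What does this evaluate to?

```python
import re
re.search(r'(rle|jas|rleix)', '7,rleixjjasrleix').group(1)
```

'rle'

The match spans [2:5] → 'rle'.
Captured: group 1 = 'rle'.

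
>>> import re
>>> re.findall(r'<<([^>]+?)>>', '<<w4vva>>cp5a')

['w4vva']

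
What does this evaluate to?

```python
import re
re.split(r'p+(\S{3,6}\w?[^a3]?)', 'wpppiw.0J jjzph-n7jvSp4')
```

['w', 'iw.0J ', 'jjz', 'h-n7jvSp', '4']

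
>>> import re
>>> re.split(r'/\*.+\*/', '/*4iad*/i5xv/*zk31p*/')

['', '']

Splitting on the pattern gives 2 pieces.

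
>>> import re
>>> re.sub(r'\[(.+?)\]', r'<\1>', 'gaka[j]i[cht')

'gaka<j>i[cht'

Matches: at [4:7] → '[j]'.
Each match is replaced using the text its own group 1 captured.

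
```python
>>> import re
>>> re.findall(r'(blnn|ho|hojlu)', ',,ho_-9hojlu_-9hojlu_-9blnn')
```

The regex engine tests alternatives in the order written; an earlier branch that matches wins even if a later one would match more.
Scanning left to right: at [2:4] match 'ho', group 1 = 'ho'; at [7:9] match 'ho', group 1 = 'ho'; at [15:17] match 'ho', group 1 = 'ho'; at [23:27] match 'blnn', group 1 = 'blnn'.
`findall` collects group 1 from each match (4 total).

['ho', 'ho', 'ho', 'blnn']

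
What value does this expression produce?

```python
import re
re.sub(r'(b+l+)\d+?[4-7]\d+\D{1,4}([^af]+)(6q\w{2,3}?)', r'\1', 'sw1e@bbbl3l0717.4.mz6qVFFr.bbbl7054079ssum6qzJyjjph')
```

'sw1e@bbbl3l0717.4.mz6qVFFr.bbblyjjph'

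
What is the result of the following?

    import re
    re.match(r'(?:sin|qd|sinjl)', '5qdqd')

`match` is anchored at position 0; if the pattern doesn't fit there, it returns None.
Here the string doesn't start with a match, so the call returns None.

None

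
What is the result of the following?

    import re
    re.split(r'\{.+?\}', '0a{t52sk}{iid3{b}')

Because the quantifier is non-greedy, it stops expanding at the earliest point where the rest of the pattern can succeed.
The string is cut at each match, leaving 3 pieces.

['0a', '', '']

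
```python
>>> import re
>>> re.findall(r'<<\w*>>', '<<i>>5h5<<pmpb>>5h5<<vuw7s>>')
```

Walking the string: at [0:5] → '<<i>>'; at [8:16] → '<<pmpb>>'; at [19:28] → '<<vuw7s>>'.
Since nothing is captured, `findall` lists the 3 matched substrings directly.

['<<i>>', '<<pmpb>>', '<<vuw7s>>']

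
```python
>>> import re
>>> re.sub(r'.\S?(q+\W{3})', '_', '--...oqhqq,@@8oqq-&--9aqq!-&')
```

'--...o__-_'

Every occurrence is swapped for '_'.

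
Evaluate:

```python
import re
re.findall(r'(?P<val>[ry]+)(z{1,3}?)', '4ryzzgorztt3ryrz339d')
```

A `+?`/`*?`/`{m,n}?` starts at its minimum and grows only as far as needed for what follows to match.
Multiple groups make `findall` return tuples — one 2-tuple for each match.

[('ry', 'z'), ('r', 'z'), ('ryr', 'z')]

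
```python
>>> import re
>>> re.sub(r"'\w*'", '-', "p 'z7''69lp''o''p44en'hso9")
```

Each match is replaced by '-'.

'p ----hso9'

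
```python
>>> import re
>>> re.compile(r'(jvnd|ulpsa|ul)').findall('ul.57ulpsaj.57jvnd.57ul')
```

Branches in `(...|...)` are attempted left-to-right; the first branch that allows the whole pattern to succeed is taken.
Matches: at [0:2] match 'ul', group 1 = 'ul'; at [5:10] match 'ulpsa', group 1 = 'ulpsa'; at [14:18] match 'jvnd', group 1 = 'jvnd'; at [21:23] match 'ul', group 1 = 'ul'.
One capturing group, so `findall` returns just the captured substring from each match — 4 in all.

['ul', 'ulpsa', 'jvnd', 'ul']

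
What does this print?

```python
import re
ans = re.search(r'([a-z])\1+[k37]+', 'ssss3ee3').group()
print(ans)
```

ssss3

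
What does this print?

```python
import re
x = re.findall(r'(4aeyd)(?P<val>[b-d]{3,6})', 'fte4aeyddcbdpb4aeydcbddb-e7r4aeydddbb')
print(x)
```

[('4aeyd', 'dcbd'), ('4aeyd', 'cbddb'), ('4aeyd', 'ddbb')]

Pattern: the literal '4ae', then the literal 'yd' (captured); then 3 to 6 of a character in [b-d] (captured as 'val').
Scanning left to right: at [3:12] match '4aeyddcbd', groups = ('4aeyd', 'dcbd'); at [14:24] match '4aeydcbddb', groups = ('4aeyd', 'cbddb'); at [28:37] match '4aeydddbb', groups = ('4aeyd', 'ddbb').
Multiple groups make `findall` return tuples — one 2-tuple for each match.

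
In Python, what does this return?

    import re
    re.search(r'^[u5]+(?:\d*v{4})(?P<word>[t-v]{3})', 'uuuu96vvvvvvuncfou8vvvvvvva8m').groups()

The match spans [0:13] → 'uuuu96vvvvvvu'.
Captured: group 1 = 'vvu'.

('vvu',)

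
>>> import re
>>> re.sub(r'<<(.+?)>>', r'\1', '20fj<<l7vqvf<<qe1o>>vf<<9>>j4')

Each match is replaced using the text its own group 1 captured.

'20fjl7vqvf<<qe1ovf9j4'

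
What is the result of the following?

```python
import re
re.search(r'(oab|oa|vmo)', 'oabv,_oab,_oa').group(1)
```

The match spans [0:3] → 'oab'.
Captured: group 1 = 'oab'.

'oab'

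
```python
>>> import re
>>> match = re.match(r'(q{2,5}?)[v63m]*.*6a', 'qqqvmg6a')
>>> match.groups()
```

('qq',)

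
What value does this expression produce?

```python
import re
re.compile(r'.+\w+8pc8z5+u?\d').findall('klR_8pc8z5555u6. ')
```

The pattern matches one or more of any character, then one or more of a word character; then the literal '8p', then the literal 'c8z'; then one or more of a literal '5', then optionally the literal 'u', then a digit.
Since nothing is captured, `findall` lists the 1 matched substring directly.

['klR_8pc8z5555u6']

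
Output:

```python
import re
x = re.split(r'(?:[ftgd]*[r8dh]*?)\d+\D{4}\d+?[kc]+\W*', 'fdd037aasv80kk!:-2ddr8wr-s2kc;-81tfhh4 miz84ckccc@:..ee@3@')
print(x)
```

['', '2', '81', 'ee@3@']

The pattern matches zero or more of one of [ftgd], then zero or more of one of [r8dh] (lazy) (non-capturing group); then one or more of a digit, then exactly 4 of a non-digit, then one or more of a digit (lazy); then one or more of one of [kc], then zero or more of a non-word character.
`split` removes every match and returns the 4 fragments in between.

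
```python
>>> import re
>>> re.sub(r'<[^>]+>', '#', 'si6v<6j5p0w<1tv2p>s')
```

'si6v#s'

Every occurrence is swapped for '#'.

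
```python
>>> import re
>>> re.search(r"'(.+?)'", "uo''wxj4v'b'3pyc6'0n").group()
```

With the lazy modifier that quantifier settles for the fewest repetitions that let the rest of the pattern succeed (the atoms after it are unaffected and can still be greedy).
`re.search` scans for the first position where the pattern succeeds.
The match spans [2:10] → "''wxj4v'".
Captured: group 1 = "'wxj4v".

"''wxj4v'"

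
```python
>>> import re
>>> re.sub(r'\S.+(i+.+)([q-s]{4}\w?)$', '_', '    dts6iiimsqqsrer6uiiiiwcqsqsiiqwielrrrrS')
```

The pattern matches a non-whitespace character, then one or more of any character; then one or more of a literal 'i', then one or more of any character (captured); then exactly 4 of a character in [q-s], then optionally a word character (captured); then anchored at the end.
Matches: at [4:43] → 'dts6iiimsqqsrer6uiiiiwcqsqsiiqwielrrrrS'.
Each match is replaced by '_'.

'    _'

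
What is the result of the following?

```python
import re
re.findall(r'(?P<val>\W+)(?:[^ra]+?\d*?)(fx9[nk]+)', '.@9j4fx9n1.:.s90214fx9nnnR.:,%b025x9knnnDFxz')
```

Lazy quantifiers expand one character at a time until the remainder of the pattern can match.
`findall` packs the 2 group values into a tuple for every match.

[('.@', 'fx9n'), ('.:.', 'fx9nnn')]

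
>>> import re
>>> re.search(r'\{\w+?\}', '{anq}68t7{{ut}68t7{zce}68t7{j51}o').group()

The match spans [0:5] → '{anq}'.

'{anq}'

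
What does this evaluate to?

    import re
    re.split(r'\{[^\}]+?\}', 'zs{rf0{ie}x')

['zs', 'x']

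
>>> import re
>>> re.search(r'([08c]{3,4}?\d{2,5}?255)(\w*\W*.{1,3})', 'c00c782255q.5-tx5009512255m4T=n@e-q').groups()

The match spans [0:15] → 'c00c782255q.5-t'.
Captured: group 1 = 'c00c782255', group 2 = 'q.5-t'.

('c00c782255', 'q.5-t')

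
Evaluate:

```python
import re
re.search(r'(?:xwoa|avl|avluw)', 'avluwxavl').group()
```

Alternation tries branches left to right and keeps the first one that lets the overall match succeed at that position.
`search` walks the string left to right and returns the first match it finds.
The match spans [0:3] → 'avl'.

'avl'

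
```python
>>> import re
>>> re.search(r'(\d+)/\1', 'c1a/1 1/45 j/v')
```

None

`\1` has to match the exact text group 1 already captured.
`search` walks the string left to right and returns the first match it finds.
Here no position works, so the call returns None.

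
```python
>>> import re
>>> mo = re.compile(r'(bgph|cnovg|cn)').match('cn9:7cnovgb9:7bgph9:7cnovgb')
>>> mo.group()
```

'cn'

With `match`, the pattern is implicitly anchored at the beginning.
The match spans [0:2] → 'cn'.
Captured: group 1 = 'cn'.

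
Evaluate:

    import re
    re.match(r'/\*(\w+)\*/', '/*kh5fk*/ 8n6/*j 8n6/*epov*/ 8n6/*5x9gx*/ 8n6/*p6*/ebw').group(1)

The match spans [0:9] → '/*kh5fk*/'.
Captured: group 1 = 'kh5fk'.

'kh5fk'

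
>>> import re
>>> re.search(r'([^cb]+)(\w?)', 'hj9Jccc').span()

This matches one or more of any character except [cb] (captured); then optionally a word character (captured).
`re.search` tries every starting position until one works.
The match spans [0:5] → 'hj9Jc'.
Captured: group 1 = 'hj9J', group 2 = 'c'.

(0, 5)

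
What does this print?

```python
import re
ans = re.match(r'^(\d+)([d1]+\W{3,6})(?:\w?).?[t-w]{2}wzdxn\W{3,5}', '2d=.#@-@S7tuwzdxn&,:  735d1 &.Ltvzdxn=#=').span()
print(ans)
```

`match` is anchored at position 0; if the pattern doesn't fit there, it returns None.
The match spans [0:22] → '2d=.#@-@S7tuwzdxn&,:  '.

(0, 22)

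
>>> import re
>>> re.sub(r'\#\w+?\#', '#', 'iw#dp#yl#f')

'iw#yl#f'

Matches: at [2:6] → '#dp#'.
`sub` substitutes '#' at each match site.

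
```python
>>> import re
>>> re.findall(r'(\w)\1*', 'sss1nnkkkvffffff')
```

['s', '1', 'n', 'k', 'v', 'f']

After group 1 captures some text, `\1` only succeeds where that same text appears again.
`findall` collects group 1 from each match (6 total).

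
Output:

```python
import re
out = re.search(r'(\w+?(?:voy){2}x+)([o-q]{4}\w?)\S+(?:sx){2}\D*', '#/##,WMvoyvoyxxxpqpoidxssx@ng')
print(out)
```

None

The pattern matches one or more of a word character (lazy), then the literal 'voy' repeated 2 times, then one or more of the literal 'x' (captured); then exactly 4 of a character in [o-q], then optionally a word character (captured); then one or more of a non-whitespace character, then the literal 'sx' repeated 2 times, then zero or more of a non-digit.
`search` walks the string left to right and returns the first match it finds.
Here no position works, so the call returns None.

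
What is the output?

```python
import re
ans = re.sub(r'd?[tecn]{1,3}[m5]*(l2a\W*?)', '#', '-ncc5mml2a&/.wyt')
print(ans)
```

-#&/.wyt

Because the quantifier is non-greedy, it stops expanding at the earliest point where the rest of the pattern can succeed.
`sub` substitutes '#' at each match site.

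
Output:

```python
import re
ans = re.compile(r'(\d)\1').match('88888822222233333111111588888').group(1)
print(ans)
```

After group 1 captures some text, `\1` only succeeds where that same text appears again.
`re.match` only tries the pattern at the start of the string.
The match spans [0:2] → '88'.
Captured: group 1 = '8'.

8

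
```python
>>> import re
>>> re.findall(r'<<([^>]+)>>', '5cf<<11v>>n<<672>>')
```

['11v', '672']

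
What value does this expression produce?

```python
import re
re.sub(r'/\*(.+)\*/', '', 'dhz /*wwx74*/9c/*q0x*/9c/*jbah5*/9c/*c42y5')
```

'dhz 9c/*c42y5'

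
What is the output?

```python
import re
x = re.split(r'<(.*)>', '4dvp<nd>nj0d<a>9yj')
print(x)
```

['4dvp', 'nd>nj0d<a', '9yj']

Matches to split on: at [4:15] → '<nd>nj0d<a>'.
`re.split` interleaves the captured-group text with the surrounding fragments.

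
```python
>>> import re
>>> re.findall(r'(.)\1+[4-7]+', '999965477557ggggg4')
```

['9', 'g']

The backreference `\1` re-matches whatever the first group consumed, character for character.
Because there's exactly one group, `findall` drops the full match and keeps group 1 from each hit.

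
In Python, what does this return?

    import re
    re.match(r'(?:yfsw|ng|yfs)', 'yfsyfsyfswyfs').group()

'yfs'

`re.match` won't scan ahead — the pattern has to work from the very first character.
The match spans [0:3] → 'yfs'.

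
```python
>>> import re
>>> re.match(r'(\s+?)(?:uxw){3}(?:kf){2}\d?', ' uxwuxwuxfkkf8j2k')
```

This matches one or more of whitespace (lazy) (captured); then the literal 'uxw' repeated 3 times, then the literal 'kf' repeated 2 times, then optionally a digit.
`re.match` won't scan ahead — the pattern has to work from the very first character.
Here the pattern fails at index 0, so the call returns None.

None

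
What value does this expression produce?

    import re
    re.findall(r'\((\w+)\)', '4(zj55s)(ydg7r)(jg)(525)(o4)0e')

['zj55s', 'ydg7r', 'jg', '525', 'o4']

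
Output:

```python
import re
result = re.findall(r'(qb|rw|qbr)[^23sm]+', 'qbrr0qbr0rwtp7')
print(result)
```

The regex engine tests alternatives in the order written; an earlier branch that matches wins even if a later one would match more.
Scanning left to right: at [0:14] match 'qbrr0qbr0rwtp7', group 1 = 'qb'.
`findall` collects group 1 from the one match (1 total).

['qb']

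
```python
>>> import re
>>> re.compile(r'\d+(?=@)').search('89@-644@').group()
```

'89'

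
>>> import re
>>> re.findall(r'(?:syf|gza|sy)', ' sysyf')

Branches in `(...|...)` are attempted left-to-right; the first branch that allows the whole pattern to succeed is taken.
Scanning left to right: at [1:3] → 'sy'; at [3:6] → 'syf'.
No capturing groups, so `findall` returns the 2 full match strings.

['sy', 'syf']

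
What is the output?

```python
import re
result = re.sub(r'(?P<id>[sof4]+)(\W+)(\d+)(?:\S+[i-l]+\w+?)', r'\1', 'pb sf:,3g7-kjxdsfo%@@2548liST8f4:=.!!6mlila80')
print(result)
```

Pattern: one or more of one of [sof4] (captured as 'id'); then one or more of a non-word character (captured); then one or more of a digit (captured); then one or more of a non-whitespace character, then one or more of a character in [i-l], then one or more of a word character (lazy) (non-capturing group).
A `+?`/`*?`/`{m,n}?` starts at its minimum and grows only as far as needed for what follows to match.
Matches: at [3:43] → 'sf:,3g7-kjxdsfo%@@2548liST8f4:=.!!6mlila'.
`\1` in the replacement pulls in group 1's text for each match.

pb sf80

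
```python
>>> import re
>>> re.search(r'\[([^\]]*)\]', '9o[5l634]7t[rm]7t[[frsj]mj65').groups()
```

('5l634',)

`search` walks the string left to right and returns the first match it finds.
The match spans [2:9] → '[5l634]'.
Captured: group 1 = '5l634'.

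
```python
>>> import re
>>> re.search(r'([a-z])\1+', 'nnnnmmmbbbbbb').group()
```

A backreference is literal: `\1` must see the identical characters the first group matched.
`re.search` scans for the first position where the pattern succeeds.
The match spans [0:4] → 'nnnn'.
Captured: group 1 = 'n'.

'nnnn'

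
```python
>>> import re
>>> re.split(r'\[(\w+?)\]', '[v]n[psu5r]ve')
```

Matches to split on: at [0:3] → '[v]'; at [4:11] → '[psu5r]'.
The group in the pattern means `split` returns the separators' captures alongside the pieces.

['', 'v', 'n', 'psu5r', 've']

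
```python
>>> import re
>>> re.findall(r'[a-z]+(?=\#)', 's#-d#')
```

The `(?=…)`/`(?<=…)` assertion just peeks at neighbouring text; it doesn't advance the match position.
Since nothing is captured, `findall` lists the 2 matched substrings directly.

['s', 'd']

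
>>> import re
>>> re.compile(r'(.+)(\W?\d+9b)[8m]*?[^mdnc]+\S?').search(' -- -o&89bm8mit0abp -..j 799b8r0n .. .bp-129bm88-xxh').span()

(0, 52)

The pattern matches one or more of any character (captured); then optionally a non-word character, then one or more of a digit, then the literal '9b' (captured); then zero or more of one of [8m] (lazy), then one or more of any character except [mdnc], then optionally a non-whitespace character.
`re.search` scans for the first position where the pattern succeeds.
The match spans [0:52] → ' -- -o&89bm8mit0abp -..j 799b8r0n .. .bp-129bm88-xxh'.
Captured: group 1 = ' -- -o&89bm8mit0abp -..j 799b8r0n .. .bp-1', group 2 = '29b'.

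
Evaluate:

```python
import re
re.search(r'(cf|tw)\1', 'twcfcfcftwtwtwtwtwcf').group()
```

'cfcf'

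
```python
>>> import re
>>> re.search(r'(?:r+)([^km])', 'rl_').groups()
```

('l',)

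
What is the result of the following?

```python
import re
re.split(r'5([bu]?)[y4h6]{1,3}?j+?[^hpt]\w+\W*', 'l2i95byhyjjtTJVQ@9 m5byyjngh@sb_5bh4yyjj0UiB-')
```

['l2i9', 'b', '9 m', 'b', 'sb_5bh4yyjj0UiB-']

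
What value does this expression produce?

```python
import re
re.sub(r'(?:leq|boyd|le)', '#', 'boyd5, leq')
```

'#5, #'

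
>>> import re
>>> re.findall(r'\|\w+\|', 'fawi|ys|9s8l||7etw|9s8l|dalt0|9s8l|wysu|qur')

Walking the string: at [4:8] → '|ys|'; at [13:19] → '|7etw|'; at [23:30] → '|dalt0|'; at [34:40] → '|wysu|'.
`findall` yields the raw match text (4 of them) because the pattern has no groups.

['|ys|', '|7etw|', '|dalt0|', '|wysu|']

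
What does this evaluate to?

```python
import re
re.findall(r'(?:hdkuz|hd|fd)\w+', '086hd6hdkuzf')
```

With no groups in the pattern, `findall` gives back each whole match — 1 here.

['hd6hdkuzf']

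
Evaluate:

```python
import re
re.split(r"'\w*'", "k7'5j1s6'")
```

Matches to split on: at [2:9] → "'5j1s6'".
Splitting on the pattern gives 2 pieces.

['k7', '']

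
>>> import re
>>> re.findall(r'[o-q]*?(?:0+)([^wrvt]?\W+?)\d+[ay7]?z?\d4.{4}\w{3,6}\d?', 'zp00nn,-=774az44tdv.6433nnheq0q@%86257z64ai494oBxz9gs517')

['q@%']

One capturing group, so `findall` returns just the captured substring from the one match — 1 in all.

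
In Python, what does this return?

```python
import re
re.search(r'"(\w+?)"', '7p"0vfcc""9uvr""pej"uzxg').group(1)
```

'0vfcc'

Unlike `match`, `search` isn't anchored — it looks for the pattern anywhere in the string.
The match spans [2:9] → '"0vfcc"'.
Captured: group 1 = '0vfcc'.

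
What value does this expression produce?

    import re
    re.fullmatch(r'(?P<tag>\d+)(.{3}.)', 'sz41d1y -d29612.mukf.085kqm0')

None

The pattern matches one or more of a digit (captured as 'tag'); then exactly 3 of any character, then any character (captured).
`re.fullmatch` is like wrapping the pattern in `^…$` (in single-line mode).
Here the pattern can't cover the whole string, so the call returns None.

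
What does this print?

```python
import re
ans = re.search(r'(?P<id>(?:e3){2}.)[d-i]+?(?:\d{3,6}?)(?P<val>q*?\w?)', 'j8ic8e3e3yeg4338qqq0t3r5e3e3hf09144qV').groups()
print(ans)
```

('e3e3y', '8')

The match spans [5:16] → 'e3e3yeg4338'.
Captured: group 1 = 'e3e3y', group 2 = '8'.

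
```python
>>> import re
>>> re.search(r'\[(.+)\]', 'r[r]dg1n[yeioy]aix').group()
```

`search` walks the string left to right and returns the first match it finds.
The match spans [1:15] → '[r]dg1n[yeioy]'.
Captured: group 1 = 'r]dg1n[yeioy'.

'[r]dg1n[yeioy]'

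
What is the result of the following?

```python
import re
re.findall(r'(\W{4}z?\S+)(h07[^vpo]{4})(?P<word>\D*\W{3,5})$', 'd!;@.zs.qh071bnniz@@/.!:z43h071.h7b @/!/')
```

[('!;@.zs.qh071bnniz@@/.!:z43', 'h071.h7', 'b @/!/')]

This matches exactly 4 of a non-word character, then optionally a literal 'z', then one or more of a non-whitespace character (captured); then the literal 'h07', then exactly 4 of any character except [vpo] (captured); then zero or more of a non-digit, then 3 to 5 of a non-word character (captured as 'word'); then anchored at the end.
3 groups means the one result is a tuple of 3 captured strings — 1 here.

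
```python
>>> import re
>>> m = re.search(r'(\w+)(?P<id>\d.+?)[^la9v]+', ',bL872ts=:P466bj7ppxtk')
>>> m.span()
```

(1, 22)

This matches one or more of a word character (captured); then a digit, then one or more of any character (lazy) (captured as 'id'); then one or more of any character except [la9v].
The match spans [1:22] → 'bL872ts=:P466bj7ppxtk'.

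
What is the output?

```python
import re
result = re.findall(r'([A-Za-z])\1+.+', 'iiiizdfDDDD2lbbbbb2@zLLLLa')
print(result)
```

['i']

`\1` has to match the exact text group 1 already captured.
With a single group, `findall` returns only what that group captured — 1 item.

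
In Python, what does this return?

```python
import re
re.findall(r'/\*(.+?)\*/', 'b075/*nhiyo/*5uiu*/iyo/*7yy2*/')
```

['nhiyo/*5uiu', '7yy2']

Scanning left to right: at [4:19] match '/*nhiyo/*5uiu*/', group 1 = 'nhiyo/*5uiu'; at [22:30] match '/*7yy2*/', group 1 = '7yy2'.
One capturing group, so `findall` returns just the captured substring from each match — 2 in all.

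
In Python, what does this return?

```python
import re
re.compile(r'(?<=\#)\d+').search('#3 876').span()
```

Lookahead/lookbehind check context without consuming it, so the matched span excludes the asserted characters.
The match spans [1:2] → '3'.

(1, 2)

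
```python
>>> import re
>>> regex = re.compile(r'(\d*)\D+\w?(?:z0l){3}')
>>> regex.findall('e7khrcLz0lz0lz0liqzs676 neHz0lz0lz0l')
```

['7', '676']

Pattern: zero or more of a digit (captured); then one or more of a non-digit; then optionally a word character, then the literal 'z0l' repeated 3 times.
Matches: at [1:16] match '7khrcLz0lz0lz0l', group 1 = '7'; at [20:36] match '676 neHz0lz0lz0l', group 1 = '676'.
Because there's exactly one group, `findall` drops the full match and keeps group 1 from each hit.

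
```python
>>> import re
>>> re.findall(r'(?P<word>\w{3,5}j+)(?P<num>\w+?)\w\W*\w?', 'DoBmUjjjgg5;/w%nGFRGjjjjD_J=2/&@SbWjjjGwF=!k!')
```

[('DoBmUjjj', 'g'), ('nGFRGjjjj', 'D'), ('SbWjjj', 'G')]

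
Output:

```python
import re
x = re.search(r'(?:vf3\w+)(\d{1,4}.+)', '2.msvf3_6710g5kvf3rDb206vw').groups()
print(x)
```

Pattern: the literal 'vf3', then one or more of a word character (non-capturing group); then 1 to 4 of a digit, then one or more of any character (captured).
`search` walks the string left to right and returns the first match it finds.
The match spans [4:26] → 'vf3_6710g5kvf3rDb206vw'.
Captured: group 1 = '6vw'.

('6vw',)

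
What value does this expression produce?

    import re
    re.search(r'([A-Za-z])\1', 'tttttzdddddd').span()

A backreference is literal: `\1` must see the identical characters the first group matched.
The match spans [0:2] → 'tt'.

(0, 2)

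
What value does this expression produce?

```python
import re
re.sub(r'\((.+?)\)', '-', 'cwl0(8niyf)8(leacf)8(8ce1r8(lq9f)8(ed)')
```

'cwl0-8-8-8-'

Because the quantifier is non-greedy, it stops expanding at the earliest point where the rest of the pattern can succeed.
Matches: at [4:11] → '(8niyf)'; at [12:19] → '(leacf)'; at [20:33] → '(8ce1r8(lq9f)'; at [34:38] → '(ed)'.
`sub` substitutes '-' at each match site.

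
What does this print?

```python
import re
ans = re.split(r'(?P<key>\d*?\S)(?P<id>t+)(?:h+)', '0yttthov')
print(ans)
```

Because the pattern has a capturing group, `split` also inserts each captured text between the pieces.

['', '0y', 'ttt', 'ov']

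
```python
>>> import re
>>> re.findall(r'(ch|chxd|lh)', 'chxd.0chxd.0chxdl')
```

['ch', 'ch', 'ch']

Alternation isn't longest-match — the leftmost alternative that fits at this position is chosen.
Walking the string: at [0:2] match 'ch', group 1 = 'ch'; at [6:8] match 'ch', group 1 = 'ch'; at [12:14] match 'ch', group 1 = 'ch'.
With a single group, `findall` returns only what that group captured — 3 items.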